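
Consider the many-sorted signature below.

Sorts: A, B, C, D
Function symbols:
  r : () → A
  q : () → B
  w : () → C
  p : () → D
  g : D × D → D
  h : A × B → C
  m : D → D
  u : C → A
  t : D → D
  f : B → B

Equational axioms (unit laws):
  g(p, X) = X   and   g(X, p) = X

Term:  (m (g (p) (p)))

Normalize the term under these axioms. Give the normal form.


1. (m (g (p) (p)))  →  (m (p))

normal form = (m (p))


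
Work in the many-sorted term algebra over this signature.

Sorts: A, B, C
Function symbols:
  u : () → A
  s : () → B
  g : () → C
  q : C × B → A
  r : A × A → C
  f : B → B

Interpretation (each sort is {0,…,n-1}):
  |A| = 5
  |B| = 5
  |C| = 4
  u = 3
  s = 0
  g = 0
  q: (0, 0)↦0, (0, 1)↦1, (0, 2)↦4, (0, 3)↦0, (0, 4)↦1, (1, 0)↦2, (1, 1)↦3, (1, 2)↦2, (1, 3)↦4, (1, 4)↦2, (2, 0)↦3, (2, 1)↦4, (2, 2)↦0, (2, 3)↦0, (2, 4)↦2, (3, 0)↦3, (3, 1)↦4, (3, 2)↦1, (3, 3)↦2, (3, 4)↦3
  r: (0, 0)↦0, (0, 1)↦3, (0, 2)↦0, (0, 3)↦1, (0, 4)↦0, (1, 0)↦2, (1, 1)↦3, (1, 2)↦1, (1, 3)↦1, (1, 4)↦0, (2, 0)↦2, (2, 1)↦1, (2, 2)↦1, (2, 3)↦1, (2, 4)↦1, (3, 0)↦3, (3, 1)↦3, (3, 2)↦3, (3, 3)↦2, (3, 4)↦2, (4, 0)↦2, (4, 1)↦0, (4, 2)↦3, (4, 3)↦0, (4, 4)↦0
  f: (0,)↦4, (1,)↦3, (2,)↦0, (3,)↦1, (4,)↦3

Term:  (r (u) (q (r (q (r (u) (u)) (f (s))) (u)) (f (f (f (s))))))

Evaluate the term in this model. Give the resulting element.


value = 2

  u = 3
  u = 3
  u = 3
  (r (u) (u)) = r(3, 3) = 2
  s = 0
  (f (s)) = f(0,) = 4
  (q (r (u) (u)) (f (s))) = q(2, 4) = 2
  u = 3
  (r (q (r (u) (u)) (f (s))) (u)) = r(2, 3) = 1
  s = 0
  (f (s)) = f(0,) = 4
  (f (f (s))) = f(4,) = 3
  (f (f (f (s)))) = f(3,) = 1
  (q (r (q (r (u) (u)) (f (s))) (u)) (f (f (f (s))))) = q(1, 1) = 3
  (r (u) (q (r (q (r (u) (u)) (f (s))) (u)) (f (f (f (s)))))) = r(3, 3) = 2


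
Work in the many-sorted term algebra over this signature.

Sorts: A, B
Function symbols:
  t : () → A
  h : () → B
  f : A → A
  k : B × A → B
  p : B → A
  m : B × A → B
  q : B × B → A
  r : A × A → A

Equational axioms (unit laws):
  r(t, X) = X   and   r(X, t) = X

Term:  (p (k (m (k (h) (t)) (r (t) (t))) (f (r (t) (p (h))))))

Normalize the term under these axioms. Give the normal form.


1. (p (k (m (k (h) (t)) (r (t) (t))) (f (r (t) (p (h))))))  →  (p (k (m (k (h) (t)) (t)) (f (r (t) (p (h))))))
2. (p (k (m (k (h) (t)) (t)) (f (r (t) (p (h))))))  →  (p (k (m (k (h) (t)) (t)) (f (p (h)))))

normal form = (p (k (m (k (h) (t)) (t)) (f (p (h)))))


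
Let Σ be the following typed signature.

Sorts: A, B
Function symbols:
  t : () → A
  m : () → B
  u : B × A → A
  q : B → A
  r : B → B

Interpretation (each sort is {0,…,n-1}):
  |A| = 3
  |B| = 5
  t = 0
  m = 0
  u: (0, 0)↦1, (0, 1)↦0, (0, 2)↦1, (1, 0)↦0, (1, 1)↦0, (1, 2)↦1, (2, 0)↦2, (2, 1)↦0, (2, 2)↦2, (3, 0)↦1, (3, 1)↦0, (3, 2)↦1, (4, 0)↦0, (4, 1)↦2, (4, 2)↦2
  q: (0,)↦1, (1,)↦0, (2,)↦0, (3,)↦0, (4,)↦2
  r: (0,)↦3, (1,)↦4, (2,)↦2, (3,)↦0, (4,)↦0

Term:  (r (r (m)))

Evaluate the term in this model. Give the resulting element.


  m = 0
  (r (m)) = r(0,) = 3
  (r (r (m))) = r(3,) = 0

value = 0


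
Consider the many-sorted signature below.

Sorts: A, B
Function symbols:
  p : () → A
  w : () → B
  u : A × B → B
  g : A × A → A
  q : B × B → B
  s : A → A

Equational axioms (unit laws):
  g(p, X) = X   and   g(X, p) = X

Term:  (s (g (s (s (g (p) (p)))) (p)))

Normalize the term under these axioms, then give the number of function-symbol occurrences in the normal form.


size = 4

1. (s (g (s (s (g (p) (p)))) (p)))  →  (s (s (s (g (p) (p)))))
2. (s (s (s (g (p) (p)))))  →  (s (s (s (p))))
normal form: (s (s (s (p))))


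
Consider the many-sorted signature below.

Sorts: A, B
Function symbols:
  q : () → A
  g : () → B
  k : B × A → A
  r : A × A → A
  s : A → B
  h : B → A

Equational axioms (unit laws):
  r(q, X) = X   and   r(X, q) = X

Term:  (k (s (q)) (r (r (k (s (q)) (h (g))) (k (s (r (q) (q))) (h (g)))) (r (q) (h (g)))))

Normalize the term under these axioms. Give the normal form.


normal form = (k (s (q)) (r (r (k (s (q)) (h (g))) (k (s (q)) (h (g)))) (h (g))))

1. (k (s (q)) (r (r (k (s (q)) (h (g))) (k (s (r (q) (q))) (h (g)))) (r (q) (h (g)))))  →  (k (s (q)) (r (r (k (s (q)) (h (g))) (k (s (q)) (h (g)))) (r (q) (h (g)))))
2. (k (s (q)) (r (r (k (s (q)) (h (g))) (k (s (q)) (h (g)))) (r (q) (h (g)))))  →  (k (s (q)) (r (r (k (s (q)) (h (g))) (k (s (q)) (h (g)))) (h (g))))


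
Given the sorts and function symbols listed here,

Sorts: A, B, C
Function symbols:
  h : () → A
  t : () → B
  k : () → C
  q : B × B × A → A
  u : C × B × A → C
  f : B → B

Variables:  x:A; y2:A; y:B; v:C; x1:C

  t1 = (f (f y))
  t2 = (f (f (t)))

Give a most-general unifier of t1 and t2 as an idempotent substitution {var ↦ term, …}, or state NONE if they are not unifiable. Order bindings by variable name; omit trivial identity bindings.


{y ↦ (t)}


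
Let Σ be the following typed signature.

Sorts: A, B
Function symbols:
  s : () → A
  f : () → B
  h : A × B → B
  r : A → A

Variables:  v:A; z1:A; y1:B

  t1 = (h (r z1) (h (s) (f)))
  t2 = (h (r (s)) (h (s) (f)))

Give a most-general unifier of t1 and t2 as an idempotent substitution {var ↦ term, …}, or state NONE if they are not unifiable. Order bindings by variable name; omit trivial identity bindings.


{z1 ↦ (s)}


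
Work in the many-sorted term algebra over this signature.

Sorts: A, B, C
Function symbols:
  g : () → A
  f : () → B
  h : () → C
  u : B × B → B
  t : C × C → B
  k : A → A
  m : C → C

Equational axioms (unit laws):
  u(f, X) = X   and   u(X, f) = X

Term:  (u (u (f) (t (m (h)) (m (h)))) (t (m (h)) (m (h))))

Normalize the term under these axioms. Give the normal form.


normal form = (u (t (m (h)) (m (h))) (t (m (h)) (m (h))))

1. (u (u (f) (t (m (h)) (m (h)))) (t (m (h)) (m (h))))  →  (u (t (m (h)) (m (h))) (t (m (h)) (m (h))))


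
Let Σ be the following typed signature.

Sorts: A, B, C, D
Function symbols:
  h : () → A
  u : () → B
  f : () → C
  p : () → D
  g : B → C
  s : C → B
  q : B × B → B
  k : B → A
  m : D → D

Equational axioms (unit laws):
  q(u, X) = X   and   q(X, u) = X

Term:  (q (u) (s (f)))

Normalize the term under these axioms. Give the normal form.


normal form = (s (f))

1. (q (u) (s (f)))  →  (s (f))


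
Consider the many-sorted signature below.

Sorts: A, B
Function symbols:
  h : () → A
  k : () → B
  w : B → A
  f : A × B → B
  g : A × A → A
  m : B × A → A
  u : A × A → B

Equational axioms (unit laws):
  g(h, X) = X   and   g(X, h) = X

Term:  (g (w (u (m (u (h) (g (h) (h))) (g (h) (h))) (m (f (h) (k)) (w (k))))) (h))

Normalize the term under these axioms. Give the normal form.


normal form = (w (u (m (u (h) (h)) (h)) (m (f (h) (k)) (w (k)))))

1. (g (w (u (m (u (h) (g (h) (h))) (g (h) (h))) (m (f (h) (k)) (w (k))))) (h))  →  (w (u (m (u (h) (g (h) (h))) (g (h) (h))) (m (f (h) (k)) (w (k)))))
2. (w (u (m (u (h) (g (h) (h))) (g (h) (h))) (m (f (h) (k)) (w (k)))))  →  (w (u (m (u (h) (h)) (g (h) (h))) (m (f (h) (k)) (w (k)))))
3. (w (u (m (u (h) (h)) (g (h) (h))) (m (f (h) (k)) (w (k)))))  →  (w (u (m (u (h) (h)) (h)) (m (f (h) (k)) (w (k)))))


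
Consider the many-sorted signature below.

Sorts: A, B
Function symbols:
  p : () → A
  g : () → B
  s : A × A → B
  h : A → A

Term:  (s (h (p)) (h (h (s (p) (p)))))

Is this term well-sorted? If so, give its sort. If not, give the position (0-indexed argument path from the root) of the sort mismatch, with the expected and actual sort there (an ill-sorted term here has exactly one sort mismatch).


    (p) : A
  (h (p)) : A
        (p) : A
        (p) : A
      (s (p) (p)) : B
    (h (s (p) (p))) : ✗ arg 0 at [1, 0, 0] has sort B, expected A

ill-sorted at position [1, 0, 0]: expected A, got B


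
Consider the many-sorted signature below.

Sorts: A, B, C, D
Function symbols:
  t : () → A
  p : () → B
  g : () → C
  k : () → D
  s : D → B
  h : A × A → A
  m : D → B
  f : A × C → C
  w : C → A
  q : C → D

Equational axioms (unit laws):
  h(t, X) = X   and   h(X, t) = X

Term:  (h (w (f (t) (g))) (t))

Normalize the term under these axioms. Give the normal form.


1. (h (w (f (t) (g))) (t))  →  (w (f (t) (g)))

normal form = (w (f (t) (g)))


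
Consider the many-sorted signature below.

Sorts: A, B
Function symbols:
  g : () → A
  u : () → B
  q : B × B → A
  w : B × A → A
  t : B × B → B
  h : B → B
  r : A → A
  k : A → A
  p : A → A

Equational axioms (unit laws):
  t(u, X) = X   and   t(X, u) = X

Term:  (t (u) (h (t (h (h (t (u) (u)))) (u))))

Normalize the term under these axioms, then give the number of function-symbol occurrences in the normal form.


1. (t (u) (h (t (h (h (t (u) (u)))) (u))))  →  (h (t (h (h (t (u) (u)))) (u)))
2. (h (t (h (h (t (u) (u)))) (u)))  →  (h (h (h (t (u) (u)))))
3. (h (h (h (t (u) (u)))))  →  (h (h (h (u))))
normal form: (h (h (h (u))))

size = 4


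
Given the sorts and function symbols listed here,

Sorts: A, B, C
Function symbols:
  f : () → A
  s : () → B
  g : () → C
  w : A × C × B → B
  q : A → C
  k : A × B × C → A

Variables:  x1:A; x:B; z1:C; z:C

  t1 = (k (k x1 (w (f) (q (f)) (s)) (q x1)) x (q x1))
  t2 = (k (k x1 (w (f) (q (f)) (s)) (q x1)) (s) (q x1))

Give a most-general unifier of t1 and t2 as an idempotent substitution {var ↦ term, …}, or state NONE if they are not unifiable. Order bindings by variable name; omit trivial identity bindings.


{x ↦ (s)}


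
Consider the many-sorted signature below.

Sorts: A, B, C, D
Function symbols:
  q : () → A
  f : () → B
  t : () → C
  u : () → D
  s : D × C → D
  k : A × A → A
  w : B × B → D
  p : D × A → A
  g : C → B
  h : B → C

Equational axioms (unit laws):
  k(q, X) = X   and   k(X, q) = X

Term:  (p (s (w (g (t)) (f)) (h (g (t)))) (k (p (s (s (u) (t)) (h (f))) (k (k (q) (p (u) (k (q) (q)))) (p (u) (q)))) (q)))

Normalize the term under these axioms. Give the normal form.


1. (p (s (w (g (t)) (f)) (h (g (t)))) (k (p (s (s (u) (t)) (h (f))) (k (k (q) (p (u) (k (q) (q)))) (p (u) (q)))) (q)))  →  (p (s (w (g (t)) (f)) (h (g (t)))) (p (s (s (u) (t)) (h (f))) (k (k (q) (p (u) (k (q) (q)))) (p (u) (q)))))
2. (p (s (w (g (t)) (f)) (h (g (t)))) (p (s (s (u) (t)) (h (f))) (k (k (q) (p (u) (k (q) (q)))) (p (u) (q)))))  →  (p (s (w (g (t)) (f)) (h (g (t)))) (p (s (s (u) (t)) (h (f))) (k (p (u) (k (q) (q))) (p (u) (q)))))
3. (p (s (w (g (t)) (f)) (h (g (t)))) (p (s (s (u) (t)) (h (f))) (k (p (u) (k (q) (q))) (p (u) (q)))))  →  (p (s (w (g (t)) (f)) (h (g (t)))) (p (s (s (u) (t)) (h (f))) (k (p (u) (q)) (p (u) (q)))))

normal form = (p (s (w (g (t)) (f)) (h (g (t)))) (p (s (s (u) (t)) (h (f))) (k (p (u) (q)) (p (u) (q)))))


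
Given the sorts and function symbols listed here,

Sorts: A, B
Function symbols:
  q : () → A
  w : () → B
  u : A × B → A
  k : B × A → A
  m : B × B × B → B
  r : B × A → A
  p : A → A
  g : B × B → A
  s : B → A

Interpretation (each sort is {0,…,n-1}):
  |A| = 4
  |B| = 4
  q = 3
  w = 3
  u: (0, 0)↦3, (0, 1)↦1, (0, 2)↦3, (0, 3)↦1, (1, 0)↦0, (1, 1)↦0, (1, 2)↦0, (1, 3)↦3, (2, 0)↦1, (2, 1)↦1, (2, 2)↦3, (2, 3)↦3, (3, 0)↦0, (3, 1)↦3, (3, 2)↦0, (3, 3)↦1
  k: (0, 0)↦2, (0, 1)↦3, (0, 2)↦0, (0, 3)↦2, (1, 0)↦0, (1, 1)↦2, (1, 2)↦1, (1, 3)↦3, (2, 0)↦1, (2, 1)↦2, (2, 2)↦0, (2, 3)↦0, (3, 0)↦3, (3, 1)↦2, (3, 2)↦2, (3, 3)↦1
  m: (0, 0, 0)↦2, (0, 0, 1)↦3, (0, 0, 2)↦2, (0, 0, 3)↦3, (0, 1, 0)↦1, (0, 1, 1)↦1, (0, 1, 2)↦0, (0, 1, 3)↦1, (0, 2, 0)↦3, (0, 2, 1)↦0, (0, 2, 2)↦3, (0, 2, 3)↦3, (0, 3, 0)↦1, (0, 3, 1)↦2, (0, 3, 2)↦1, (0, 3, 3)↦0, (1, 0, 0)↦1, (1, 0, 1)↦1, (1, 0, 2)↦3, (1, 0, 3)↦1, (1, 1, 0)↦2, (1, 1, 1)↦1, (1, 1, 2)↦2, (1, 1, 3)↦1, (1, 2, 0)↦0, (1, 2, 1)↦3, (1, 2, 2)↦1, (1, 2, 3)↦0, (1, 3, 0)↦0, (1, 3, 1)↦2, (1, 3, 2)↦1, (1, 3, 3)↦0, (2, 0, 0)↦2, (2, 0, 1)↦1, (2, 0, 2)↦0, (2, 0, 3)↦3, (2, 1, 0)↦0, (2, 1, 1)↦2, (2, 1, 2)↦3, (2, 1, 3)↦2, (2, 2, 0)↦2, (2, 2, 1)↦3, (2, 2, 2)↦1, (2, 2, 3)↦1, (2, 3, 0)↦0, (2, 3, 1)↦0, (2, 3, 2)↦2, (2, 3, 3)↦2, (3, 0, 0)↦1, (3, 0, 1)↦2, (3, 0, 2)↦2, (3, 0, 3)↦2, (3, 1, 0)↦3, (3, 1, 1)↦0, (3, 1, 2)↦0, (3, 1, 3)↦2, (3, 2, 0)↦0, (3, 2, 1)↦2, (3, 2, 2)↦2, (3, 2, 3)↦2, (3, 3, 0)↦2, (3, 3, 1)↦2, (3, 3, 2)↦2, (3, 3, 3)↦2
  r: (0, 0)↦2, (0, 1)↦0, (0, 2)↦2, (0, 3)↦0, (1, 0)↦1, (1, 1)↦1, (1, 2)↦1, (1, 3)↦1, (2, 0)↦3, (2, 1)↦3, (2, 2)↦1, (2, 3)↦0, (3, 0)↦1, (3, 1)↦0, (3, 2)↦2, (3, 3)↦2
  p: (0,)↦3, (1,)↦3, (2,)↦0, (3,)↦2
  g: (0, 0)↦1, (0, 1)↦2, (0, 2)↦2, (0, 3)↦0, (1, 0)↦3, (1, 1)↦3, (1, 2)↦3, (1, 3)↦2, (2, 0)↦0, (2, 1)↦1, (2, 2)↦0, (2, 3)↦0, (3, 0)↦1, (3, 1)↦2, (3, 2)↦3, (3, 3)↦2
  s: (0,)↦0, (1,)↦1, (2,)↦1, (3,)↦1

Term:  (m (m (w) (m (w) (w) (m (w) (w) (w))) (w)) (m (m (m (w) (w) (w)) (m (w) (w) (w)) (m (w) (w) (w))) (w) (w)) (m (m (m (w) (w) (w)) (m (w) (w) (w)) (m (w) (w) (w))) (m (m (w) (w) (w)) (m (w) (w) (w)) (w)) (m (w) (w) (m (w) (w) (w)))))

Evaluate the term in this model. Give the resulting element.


  w = 3
  w = 3
  w = 3
  w = 3
  w = 3
  w = 3
  (m (w) (w) (w)) = m(3, 3, 3) = 2
  (m (w) (w) (m (w) (w) (w))) = m(3, 3, 2) = 2
  w = 3
  (m (w) (m (w) (w) (m (w) (w) (w))) (w)) = m(3, 2, 3) = 2
  w = 3
  w = 3
  w = 3
  (m (w) (w) (w)) = m(3, 3, 3) = 2
  w = 3
  w = 3
  w = 3
  (m (w) (w) (w)) = m(3, 3, 3) = 2
  w = 3
  w = 3
  w = 3
  (m (w) (w) (w)) = m(3, 3, 3) = 2
  (m (m (w) (w) (w)) (m (w) (w) (w)) (m (w) (w) (w))) = m(2, 2, 2) = 1
  w = 3
  w = 3
  (m (m (m (w) (w) (w)) (m (w) (w) (w)) (m (w) (w) (w))) (w) (w)) = m(1, 3, 3) = 0
  w = 3
  w = 3
  w = 3
  (m (w) (w) (w)) = m(3, 3, 3) = 2
  w = 3
  w = 3
  w = 3
  (m (w) (w) (w)) = m(3, 3, 3) = 2
  w = 3
  w = 3
  w = 3
  (m (w) (w) (w)) = m(3, 3, 3) = 2
  (m (m (w) (w) (w)) (m (w) (w) (w)) (m (w) (w) (w))) = m(2, 2, 2) = 1
  w = 3
  w = 3
  w = 3
  (m (w) (w) (w)) = m(3, 3, 3) = 2
  w = 3
  w = 3
  w = 3
  (m (w) (w) (w)) = m(3, 3, 3) = 2
  w = 3
  (m (m (w) (w) (w)) (m (w) (w) (w)) (w)) = m(2, 2, 3) = 1
  w = 3
  w = 3
  w = 3
  w = 3
  w = 3
  (m (w) (w) (w)) = m(3, 3, 3) = 2
  (m (w) (w) (m (w) (w) (w))) = m(3, 3, 2) = 2
  (m (m (m (w) (w) (w)) (m (w) (w) (w)) (m (w) (w) (w))) (m (m (w) (w) (w)) (m (w) (w) (w)) (w)) (m (w) (w) (m (w) (w) (w)))) = m(1, 1, 2) = 2
  (m (m (w) (m (w) (w) (m (w) (w) (w))) (w)) (m (m (m (w) (w) (w)) (m (w) (w) (w)) (m (w) (w) (w))) (w) (w)) (m (m (m (w) (w) (w)) (m (w) (w) (w)) (m (w) (w) (w))) (m (m (w) (w) (w)) (m (w) (w) (w)) (w)) (m (w) (w) (m (w) (w) (w))))) = m(2, 0, 2) = 0

value = 0


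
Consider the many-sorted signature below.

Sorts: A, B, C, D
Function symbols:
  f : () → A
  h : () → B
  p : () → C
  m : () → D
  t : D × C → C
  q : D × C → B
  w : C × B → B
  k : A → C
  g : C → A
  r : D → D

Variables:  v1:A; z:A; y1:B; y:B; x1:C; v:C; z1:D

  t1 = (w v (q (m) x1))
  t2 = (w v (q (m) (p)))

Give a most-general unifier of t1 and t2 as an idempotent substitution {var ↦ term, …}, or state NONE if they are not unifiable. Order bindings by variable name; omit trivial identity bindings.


{x1 ↦ (p)}


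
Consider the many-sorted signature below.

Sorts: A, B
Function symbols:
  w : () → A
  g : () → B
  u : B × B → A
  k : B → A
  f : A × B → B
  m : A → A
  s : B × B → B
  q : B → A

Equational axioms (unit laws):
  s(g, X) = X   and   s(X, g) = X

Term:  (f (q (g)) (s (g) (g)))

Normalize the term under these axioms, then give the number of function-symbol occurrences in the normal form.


size = 4

1. (f (q (g)) (s (g) (g)))  →  (f (q (g)) (g))
normal form: (f (q (g)) (g))


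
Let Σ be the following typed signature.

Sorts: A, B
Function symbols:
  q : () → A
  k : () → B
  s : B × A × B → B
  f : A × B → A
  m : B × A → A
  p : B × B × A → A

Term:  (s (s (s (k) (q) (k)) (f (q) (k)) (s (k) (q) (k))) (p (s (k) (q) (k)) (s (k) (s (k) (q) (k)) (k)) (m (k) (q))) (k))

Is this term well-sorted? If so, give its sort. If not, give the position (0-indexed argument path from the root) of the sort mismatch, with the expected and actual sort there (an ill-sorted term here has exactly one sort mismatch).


      (k) : B
      (q) : A
      (k) : B
    (s (k) (q) (k)) : B
      (q) : A
      (k) : B
    (f (q) (k)) : A
      (k) : B
      (q) : A
      (k) : B
    (s (k) (q) (k)) : B
  (s (s (k) (q) (k)) (f (q) (k)) (s (k) (q) (k))) : B
      (k) : B
      (q) : A
      (k) : B
    (s (k) (q) (k)) : B
      (k) : B
        (k) : B
        (q) : A
        (k) : B
      (s (k) (q) (k)) : B
      (k) : B
    (s (k) (s (k) (q) (k)) (k)) : ✗ arg 1 at [1, 1, 1] has sort B, expected A
      (k) : B
      (q) : A
    (m (k) (q)) : A
  (k) : B

ill-sorted at position [1, 1, 1]: expected A, got B


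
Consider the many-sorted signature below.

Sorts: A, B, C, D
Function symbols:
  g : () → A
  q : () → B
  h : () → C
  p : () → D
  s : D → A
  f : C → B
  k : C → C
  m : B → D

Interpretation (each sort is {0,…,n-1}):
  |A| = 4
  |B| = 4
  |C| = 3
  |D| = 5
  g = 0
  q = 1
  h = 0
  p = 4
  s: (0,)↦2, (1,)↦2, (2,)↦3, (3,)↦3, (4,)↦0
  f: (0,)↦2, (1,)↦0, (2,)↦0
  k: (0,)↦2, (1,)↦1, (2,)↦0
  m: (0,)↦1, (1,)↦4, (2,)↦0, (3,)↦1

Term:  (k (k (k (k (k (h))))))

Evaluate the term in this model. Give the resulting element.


value = 2

  h = 0
  (k (h)) = k(0,) = 2
  (k (k (h))) = k(2,) = 0
  (k (k (k (h)))) = k(0,) = 2
  (k (k (k (k (h))))) = k(2,) = 0
  (k (k (k (k (k (h)))))) = k(0,) = 2


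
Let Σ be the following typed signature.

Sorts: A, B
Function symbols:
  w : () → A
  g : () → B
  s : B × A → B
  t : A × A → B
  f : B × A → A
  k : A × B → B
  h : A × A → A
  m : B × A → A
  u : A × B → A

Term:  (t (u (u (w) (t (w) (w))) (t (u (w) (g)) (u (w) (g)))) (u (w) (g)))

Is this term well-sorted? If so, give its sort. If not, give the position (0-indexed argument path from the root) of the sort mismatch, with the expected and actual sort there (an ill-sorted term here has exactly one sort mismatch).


      (w) : A
        (w) : A
        (w) : A
      (t (w) (w)) : B
    (u (w) (t (w) (w))) : A
        (w) : A
        (g) : B
      (u (w) (g)) : A
        (w) : A
        (g) : B
      (u (w) (g)) : A
    (t (u (w) (g)) (u (w) (g))) : B
  (u (u (w) (t (w) (w))) (t (u (w) (g)) (u (w) (g)))) : A
    (w) : A
    (g) : B
  (u (w) (g)) : A
(t (u (u (w) (t (w) (w))) (t (u (w) (g)) (u (w) (g)))) (u (w) (g))) : B

well-sorted; sort = B


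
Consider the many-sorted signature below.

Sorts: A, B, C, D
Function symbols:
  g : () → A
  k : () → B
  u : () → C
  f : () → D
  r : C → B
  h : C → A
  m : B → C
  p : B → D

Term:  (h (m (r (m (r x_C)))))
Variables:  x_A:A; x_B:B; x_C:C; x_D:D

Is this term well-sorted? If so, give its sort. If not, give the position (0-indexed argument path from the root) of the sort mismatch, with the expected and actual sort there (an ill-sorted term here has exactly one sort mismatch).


well-sorted; sort = A

          x_C : C
        (r x_C) : B
      (m (r x_C)) : C
    (r (m (r x_C))) : B
  (m (r (m (r x_C)))) : C
(h (m (r (m (r x_C))))) : A


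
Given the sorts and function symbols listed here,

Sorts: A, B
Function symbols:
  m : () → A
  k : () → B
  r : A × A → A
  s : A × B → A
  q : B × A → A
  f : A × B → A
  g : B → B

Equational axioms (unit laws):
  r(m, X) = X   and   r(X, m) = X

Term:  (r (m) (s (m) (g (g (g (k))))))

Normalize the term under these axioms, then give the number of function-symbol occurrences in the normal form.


size = 6

1. (r (m) (s (m) (g (g (g (k))))))  →  (s (m) (g (g (g (k)))))
normal form: (s (m) (g (g (g (k)))))


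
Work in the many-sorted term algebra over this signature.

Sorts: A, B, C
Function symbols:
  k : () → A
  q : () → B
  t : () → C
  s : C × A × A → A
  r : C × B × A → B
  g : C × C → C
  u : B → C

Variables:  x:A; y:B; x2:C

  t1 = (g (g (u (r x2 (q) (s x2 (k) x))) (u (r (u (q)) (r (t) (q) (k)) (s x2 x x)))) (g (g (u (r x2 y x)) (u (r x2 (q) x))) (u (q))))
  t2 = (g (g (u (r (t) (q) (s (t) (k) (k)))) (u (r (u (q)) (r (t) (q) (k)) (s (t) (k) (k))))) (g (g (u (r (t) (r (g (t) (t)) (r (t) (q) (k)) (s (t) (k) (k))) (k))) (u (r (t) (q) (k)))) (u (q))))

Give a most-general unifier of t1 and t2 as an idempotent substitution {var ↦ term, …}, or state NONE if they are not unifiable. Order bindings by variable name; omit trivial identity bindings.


{x ↦ (k), x2 ↦ (t), y ↦ (r (g (t) (t)) (r (t) (q) (k)) (s (t) (k) (k)))}


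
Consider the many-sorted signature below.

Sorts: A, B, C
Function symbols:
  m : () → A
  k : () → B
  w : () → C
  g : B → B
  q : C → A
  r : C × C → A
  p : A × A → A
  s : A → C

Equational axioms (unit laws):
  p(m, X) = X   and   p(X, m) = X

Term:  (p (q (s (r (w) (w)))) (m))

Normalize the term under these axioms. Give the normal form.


normal form = (q (s (r (w) (w))))

1. (p (q (s (r (w) (w)))) (m))  →  (q (s (r (w) (w))))


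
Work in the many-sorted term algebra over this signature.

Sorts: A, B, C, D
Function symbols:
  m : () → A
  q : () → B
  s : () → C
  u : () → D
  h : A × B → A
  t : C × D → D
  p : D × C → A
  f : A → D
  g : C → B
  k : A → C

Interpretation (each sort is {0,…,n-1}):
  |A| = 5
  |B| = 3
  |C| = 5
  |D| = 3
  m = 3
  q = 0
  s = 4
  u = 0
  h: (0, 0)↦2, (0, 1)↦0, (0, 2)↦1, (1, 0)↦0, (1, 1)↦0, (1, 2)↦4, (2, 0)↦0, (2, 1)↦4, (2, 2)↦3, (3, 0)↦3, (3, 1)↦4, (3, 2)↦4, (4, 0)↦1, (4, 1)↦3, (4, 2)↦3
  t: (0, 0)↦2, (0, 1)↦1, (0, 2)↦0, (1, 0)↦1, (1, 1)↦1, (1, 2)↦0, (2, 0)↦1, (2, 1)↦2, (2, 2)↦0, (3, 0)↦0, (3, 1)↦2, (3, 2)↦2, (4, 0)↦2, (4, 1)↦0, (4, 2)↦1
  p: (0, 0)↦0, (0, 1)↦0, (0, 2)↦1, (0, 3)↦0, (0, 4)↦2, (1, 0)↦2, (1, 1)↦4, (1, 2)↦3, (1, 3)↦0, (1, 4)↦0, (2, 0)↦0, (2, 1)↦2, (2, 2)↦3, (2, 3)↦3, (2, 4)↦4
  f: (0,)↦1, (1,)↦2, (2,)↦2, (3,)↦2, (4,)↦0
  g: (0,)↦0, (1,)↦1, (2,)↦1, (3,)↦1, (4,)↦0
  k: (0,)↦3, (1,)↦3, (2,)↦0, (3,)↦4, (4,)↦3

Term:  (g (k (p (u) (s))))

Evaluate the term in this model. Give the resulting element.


  u = 0
  s = 4
  (p (u) (s)) = p(0, 4) = 2
  (k (p (u) (s))) = k(2,) = 0
  (g (k (p (u) (s)))) = g(0,) = 0

value = 0


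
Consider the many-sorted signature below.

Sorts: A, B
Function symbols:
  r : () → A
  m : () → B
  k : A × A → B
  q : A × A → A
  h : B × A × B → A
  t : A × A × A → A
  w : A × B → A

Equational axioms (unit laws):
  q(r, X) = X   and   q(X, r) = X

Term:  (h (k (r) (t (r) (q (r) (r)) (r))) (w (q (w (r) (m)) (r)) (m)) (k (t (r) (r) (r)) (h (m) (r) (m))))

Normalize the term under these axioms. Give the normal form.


normal form = (h (k (r) (t (r) (r) (r))) (w (w (r) (m)) (m)) (k (t (r) (r) (r)) (h (m) (r) (m))))

1. (h (k (r) (t (r) (q (r) (r)) (r))) (w (q (w (r) (m)) (r)) (m)) (k (t (r) (r) (r)) (h (m) (r) (m))))  →  (h (k (r) (t (r) (r) (r))) (w (q (w (r) (m)) (r)) (m)) (k (t (r) (r) (r)) (h (m) (r) (m))))
2. (h (k (r) (t (r) (r) (r))) (w (q (w (r) (m)) (r)) (m)) (k (t (r) (r) (r)) (h (m) (r) (m))))  →  (h (k (r) (t (r) (r) (r))) (w (w (r) (m)) (m)) (k (t (r) (r) (r)) (h (m) (r) (m))))


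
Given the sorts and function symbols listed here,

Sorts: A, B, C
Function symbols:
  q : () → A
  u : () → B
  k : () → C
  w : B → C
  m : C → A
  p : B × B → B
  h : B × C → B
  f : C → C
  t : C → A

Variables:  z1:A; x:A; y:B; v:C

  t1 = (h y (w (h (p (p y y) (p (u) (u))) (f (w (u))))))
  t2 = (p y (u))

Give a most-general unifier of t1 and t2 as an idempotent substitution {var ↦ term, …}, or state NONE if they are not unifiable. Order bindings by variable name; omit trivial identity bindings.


head clash or occurs-check failure — not unifiable

NONE (not unifiable)


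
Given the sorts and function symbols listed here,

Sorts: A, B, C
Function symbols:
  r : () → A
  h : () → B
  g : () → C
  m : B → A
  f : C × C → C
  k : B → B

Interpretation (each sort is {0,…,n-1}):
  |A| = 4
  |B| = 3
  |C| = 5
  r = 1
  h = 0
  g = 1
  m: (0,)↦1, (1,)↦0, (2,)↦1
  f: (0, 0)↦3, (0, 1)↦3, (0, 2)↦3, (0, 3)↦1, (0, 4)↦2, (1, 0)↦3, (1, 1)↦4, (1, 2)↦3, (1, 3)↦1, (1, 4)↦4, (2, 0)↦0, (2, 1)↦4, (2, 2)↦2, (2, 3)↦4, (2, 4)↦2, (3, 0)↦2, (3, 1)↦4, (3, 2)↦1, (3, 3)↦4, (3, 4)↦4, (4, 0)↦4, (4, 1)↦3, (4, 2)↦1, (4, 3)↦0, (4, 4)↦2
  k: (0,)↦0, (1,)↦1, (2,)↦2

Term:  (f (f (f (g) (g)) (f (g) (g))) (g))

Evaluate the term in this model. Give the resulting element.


  g = 1
  g = 1
  (f (g) (g)) = f(1, 1) = 4
  g = 1
  g = 1
  (f (g) (g)) = f(1, 1) = 4
  (f (f (g) (g)) (f (g) (g))) = f(4, 4) = 2
  g = 1
  (f (f (f (g) (g)) (f (g) (g))) (g)) = f(2, 1) = 4

value = 4


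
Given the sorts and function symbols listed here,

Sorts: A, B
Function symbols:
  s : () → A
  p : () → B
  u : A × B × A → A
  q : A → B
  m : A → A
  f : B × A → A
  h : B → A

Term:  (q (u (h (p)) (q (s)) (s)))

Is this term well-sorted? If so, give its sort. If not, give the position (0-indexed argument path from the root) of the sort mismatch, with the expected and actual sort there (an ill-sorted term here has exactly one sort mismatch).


      (p) : B
    (h (p)) : A
      (s) : A
    (q (s)) : B
    (s) : A
  (u (h (p)) (q (s)) (s)) : A
(q (u (h (p)) (q (s)) (s))) : B

well-sorted; sort = B


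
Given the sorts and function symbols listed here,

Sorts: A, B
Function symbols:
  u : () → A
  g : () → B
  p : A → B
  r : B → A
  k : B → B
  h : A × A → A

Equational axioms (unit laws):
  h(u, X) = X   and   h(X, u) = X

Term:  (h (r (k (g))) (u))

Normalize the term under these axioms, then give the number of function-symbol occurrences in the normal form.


1. (h (r (k (g))) (u))  →  (r (k (g)))
normal form: (r (k (g)))

size = 3


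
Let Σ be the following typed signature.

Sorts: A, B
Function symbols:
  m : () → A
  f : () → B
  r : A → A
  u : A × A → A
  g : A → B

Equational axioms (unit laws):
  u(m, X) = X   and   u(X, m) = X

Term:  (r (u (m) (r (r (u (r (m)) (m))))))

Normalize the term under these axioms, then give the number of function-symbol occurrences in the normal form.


size = 5

1. (r (u (m) (r (r (u (r (m)) (m))))))  →  (r (r (r (u (r (m)) (m)))))
2. (r (r (r (u (r (m)) (m)))))  →  (r (r (r (r (m)))))
normal form: (r (r (r (r (m)))))


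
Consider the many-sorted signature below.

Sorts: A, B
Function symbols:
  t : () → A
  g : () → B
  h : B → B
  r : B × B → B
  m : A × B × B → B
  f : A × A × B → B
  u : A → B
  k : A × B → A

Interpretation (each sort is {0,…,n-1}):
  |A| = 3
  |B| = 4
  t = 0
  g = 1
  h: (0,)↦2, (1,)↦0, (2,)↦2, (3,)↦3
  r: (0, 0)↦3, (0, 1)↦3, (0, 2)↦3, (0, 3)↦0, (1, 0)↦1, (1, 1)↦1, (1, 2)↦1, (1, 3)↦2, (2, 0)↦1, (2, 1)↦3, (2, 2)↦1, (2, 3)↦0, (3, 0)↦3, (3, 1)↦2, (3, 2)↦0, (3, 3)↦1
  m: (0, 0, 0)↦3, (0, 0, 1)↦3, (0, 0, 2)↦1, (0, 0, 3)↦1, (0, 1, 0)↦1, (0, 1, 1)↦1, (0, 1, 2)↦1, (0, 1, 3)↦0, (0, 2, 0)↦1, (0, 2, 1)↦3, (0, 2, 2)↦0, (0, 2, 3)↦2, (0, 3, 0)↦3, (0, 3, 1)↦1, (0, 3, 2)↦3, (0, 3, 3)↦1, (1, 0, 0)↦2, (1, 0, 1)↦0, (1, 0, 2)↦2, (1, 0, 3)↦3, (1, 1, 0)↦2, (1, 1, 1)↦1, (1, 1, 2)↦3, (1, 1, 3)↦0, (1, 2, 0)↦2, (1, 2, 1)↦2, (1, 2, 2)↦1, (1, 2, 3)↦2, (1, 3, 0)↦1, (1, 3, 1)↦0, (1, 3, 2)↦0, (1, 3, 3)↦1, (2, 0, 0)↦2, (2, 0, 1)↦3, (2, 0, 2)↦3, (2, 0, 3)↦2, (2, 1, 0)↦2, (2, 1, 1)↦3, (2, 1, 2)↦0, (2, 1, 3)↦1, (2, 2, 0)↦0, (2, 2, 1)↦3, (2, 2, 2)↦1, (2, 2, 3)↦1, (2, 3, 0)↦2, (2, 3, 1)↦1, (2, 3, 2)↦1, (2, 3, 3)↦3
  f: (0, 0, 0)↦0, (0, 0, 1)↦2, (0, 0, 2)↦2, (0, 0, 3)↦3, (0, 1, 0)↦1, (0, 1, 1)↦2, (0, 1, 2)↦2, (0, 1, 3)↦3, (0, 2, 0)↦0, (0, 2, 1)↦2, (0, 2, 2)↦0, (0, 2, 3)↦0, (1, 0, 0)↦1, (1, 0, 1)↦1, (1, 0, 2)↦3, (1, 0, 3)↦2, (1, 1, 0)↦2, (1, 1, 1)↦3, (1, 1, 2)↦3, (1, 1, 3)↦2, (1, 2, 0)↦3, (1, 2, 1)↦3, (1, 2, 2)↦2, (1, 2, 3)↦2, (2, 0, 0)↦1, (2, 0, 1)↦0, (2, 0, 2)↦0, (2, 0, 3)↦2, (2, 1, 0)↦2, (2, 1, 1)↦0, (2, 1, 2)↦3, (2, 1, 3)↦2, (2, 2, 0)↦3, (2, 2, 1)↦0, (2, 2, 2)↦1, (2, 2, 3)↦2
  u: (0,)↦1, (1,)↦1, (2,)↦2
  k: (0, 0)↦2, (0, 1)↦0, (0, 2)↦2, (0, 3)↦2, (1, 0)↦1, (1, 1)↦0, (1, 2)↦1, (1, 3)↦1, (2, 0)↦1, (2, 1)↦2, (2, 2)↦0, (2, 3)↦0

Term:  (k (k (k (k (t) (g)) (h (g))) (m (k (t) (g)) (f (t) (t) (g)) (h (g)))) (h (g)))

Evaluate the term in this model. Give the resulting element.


value = 1

  t = 0
  g = 1
  (k (t) (g)) = k(0, 1) = 0
  g = 1
  (h (g)) = h(1,) = 0
  (k (k (t) (g)) (h (g))) = k(0, 0) = 2
  t = 0
  g = 1
  (k (t) (g)) = k(0, 1) = 0
  t = 0
  t = 0
  g = 1
  (f (t) (t) (g)) = f(0, 0, 1) = 2
  g = 1
  (h (g)) = h(1,) = 0
  (m (k (t) (g)) (f (t) (t) (g)) (h (g))) = m(0, 2, 0) = 1
  (k (k (k (t) (g)) (h (g))) (m (k (t) (g)) (f (t) (t) (g)) (h (g)))) = k(2, 1) = 2
  g = 1
  (h (g)) = h(1,) = 0
  (k (k (k (k (t) (g)) (h (g))) (m (k (t) (g)) (f (t) (t) (g)) (h (g)))) (h (g))) = k(2, 0) = 1


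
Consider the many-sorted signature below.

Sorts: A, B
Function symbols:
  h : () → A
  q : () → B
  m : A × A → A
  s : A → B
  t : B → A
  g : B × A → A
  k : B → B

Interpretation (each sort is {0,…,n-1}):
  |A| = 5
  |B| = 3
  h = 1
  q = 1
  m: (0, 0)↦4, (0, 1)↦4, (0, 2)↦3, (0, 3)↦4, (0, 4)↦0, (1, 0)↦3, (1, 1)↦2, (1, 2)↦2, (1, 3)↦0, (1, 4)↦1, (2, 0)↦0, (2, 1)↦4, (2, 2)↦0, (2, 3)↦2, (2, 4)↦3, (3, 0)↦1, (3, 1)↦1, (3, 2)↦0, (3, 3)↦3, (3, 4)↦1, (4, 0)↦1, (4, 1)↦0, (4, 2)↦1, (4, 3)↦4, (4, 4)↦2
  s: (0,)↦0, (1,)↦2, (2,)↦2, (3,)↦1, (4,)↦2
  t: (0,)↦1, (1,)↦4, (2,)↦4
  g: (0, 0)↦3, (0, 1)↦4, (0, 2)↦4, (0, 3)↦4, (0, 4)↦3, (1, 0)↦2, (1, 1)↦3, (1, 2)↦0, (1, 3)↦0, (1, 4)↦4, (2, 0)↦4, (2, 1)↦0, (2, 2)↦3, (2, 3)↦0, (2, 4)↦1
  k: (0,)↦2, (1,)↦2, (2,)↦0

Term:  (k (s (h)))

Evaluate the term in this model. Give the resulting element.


value = 0

  h = 1
  (s (h)) = s(1,) = 2
  (k (s (h))) = k(2,) = 0


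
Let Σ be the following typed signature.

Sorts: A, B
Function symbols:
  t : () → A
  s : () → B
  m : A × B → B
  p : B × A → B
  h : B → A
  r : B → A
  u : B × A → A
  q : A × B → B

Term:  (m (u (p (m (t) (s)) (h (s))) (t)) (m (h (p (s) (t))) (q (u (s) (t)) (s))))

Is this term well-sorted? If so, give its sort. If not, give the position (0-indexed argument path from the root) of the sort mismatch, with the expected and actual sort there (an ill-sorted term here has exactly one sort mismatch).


        (t) : A
        (s) : B
      (m (t) (s)) : B
        (s) : B
      (h (s)) : A
    (p (m (t) (s)) (h (s))) : B
    (t) : A
  (u (p (m (t) (s)) (h (s))) (t)) : A
        (s) : B
        (t) : A
      (p (s) (t)) : B
    (h (p (s) (t))) : A
        (s) : B
        (t) : A
      (u (s) (t)) : A
      (s) : B
    (q (u (s) (t)) (s)) : B
  (m (h (p (s) (t))) (q (u (s) (t)) (s))) : B
(m (u (p (m (t) (s)) (h (s))) (t)) (m (h (p (s) (t))) (q (u (s) (t)) (s)))) : B

well-sorted; sort = B


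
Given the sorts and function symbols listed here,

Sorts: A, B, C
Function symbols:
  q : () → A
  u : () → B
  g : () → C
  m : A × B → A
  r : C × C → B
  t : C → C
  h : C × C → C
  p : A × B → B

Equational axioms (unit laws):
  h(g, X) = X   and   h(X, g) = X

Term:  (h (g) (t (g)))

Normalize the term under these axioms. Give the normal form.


normal form = (t (g))

1. (h (g) (t (g)))  →  (t (g))


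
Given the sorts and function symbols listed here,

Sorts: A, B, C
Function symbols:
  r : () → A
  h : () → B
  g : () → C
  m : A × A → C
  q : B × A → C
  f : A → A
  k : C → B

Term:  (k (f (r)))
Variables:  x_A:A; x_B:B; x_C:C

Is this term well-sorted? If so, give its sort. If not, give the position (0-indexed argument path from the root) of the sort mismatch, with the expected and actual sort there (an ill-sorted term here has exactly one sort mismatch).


ill-sorted at position [0]: expected C, got A

    (r) : A
  (f (r)) : A
(k (f (r))) : ✗ arg 0 at [0] has sort A, expected C


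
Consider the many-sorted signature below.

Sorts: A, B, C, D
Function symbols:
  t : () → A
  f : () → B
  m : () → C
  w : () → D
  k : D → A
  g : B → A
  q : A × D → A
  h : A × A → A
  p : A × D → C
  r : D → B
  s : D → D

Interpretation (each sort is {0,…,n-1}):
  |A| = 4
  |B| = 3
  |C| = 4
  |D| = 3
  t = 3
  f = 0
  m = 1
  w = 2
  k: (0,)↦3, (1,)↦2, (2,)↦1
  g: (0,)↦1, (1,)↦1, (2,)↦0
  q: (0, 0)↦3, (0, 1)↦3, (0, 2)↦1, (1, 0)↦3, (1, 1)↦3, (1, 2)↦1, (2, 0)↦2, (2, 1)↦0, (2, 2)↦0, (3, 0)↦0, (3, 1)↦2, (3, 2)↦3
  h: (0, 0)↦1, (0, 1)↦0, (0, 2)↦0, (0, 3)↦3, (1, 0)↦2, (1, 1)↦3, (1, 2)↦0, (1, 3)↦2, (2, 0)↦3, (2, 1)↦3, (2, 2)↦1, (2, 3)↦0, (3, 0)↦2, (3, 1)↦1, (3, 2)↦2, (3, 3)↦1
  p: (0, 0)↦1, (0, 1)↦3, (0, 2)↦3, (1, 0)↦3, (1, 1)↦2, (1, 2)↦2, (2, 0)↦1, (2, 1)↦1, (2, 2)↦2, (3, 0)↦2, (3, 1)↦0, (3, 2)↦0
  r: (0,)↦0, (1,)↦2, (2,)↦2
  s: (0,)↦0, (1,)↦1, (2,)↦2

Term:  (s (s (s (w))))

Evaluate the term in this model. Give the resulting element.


value = 2

  w = 2
  (s (w)) = s(2,) = 2
  (s (s (w))) = s(2,) = 2
  (s (s (s (w)))) = s(2,) = 2


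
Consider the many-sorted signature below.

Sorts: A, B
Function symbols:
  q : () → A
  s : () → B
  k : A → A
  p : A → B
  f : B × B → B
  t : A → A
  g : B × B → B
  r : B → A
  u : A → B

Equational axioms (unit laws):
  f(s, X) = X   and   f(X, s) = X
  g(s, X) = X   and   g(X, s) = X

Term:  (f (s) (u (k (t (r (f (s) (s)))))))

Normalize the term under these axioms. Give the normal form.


1. (f (s) (u (k (t (r (f (s) (s)))))))  →  (u (k (t (r (f (s) (s))))))
2. (u (k (t (r (f (s) (s))))))  →  (u (k (t (r (s)))))

normal form = (u (k (t (r (s)))))


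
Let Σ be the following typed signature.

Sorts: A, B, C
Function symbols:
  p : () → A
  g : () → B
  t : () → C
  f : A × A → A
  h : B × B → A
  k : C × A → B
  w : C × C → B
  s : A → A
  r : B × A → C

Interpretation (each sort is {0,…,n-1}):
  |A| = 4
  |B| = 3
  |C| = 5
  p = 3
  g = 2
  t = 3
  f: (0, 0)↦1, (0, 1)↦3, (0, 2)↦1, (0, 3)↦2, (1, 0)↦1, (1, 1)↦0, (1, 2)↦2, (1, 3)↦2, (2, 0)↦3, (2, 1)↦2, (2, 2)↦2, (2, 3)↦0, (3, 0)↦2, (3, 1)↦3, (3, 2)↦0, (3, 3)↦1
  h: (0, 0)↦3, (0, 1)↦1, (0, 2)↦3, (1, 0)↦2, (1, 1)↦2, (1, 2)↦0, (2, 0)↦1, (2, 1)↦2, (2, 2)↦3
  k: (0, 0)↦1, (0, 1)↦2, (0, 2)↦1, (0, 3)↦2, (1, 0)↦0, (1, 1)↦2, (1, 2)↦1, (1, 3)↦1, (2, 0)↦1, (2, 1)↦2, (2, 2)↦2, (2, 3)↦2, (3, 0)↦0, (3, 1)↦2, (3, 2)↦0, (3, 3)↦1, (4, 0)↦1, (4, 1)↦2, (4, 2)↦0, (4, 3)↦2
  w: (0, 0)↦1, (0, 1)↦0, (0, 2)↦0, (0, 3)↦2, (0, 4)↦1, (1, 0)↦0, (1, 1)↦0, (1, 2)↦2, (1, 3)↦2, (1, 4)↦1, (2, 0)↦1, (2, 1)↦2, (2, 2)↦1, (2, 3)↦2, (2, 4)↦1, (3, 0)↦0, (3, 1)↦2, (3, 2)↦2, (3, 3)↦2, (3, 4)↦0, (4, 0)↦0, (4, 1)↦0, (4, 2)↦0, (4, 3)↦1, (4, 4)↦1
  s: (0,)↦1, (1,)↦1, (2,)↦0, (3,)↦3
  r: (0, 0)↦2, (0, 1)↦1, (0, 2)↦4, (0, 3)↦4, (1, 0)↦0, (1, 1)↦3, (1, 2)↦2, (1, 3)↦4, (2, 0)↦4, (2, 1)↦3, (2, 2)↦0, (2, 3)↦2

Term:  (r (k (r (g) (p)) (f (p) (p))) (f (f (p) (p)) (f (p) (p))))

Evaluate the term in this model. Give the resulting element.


  g = 2
  p = 3
  (r (g) (p)) = r(2, 3) = 2
  p = 3
  p = 3
  (f (p) (p)) = f(3, 3) = 1
  (k (r (g) (p)) (f (p) (p))) = k(2, 1) = 2
  p = 3
  p = 3
  (f (p) (p)) = f(3, 3) = 1
  p = 3
  p = 3
  (f (p) (p)) = f(3, 3) = 1
  (f (f (p) (p)) (f (p) (p))) = f(1, 1) = 0
  (r (k (r (g) (p)) (f (p) (p))) (f (f (p) (p)) (f (p) (p)))) = r(2, 0) = 4

value = 4


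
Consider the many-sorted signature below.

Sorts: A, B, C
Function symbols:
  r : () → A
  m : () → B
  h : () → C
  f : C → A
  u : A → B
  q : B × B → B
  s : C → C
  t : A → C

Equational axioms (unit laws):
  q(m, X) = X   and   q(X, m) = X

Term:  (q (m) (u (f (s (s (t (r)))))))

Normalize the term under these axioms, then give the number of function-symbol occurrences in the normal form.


1. (q (m) (u (f (s (s (t (r)))))))  →  (u (f (s (s (t (r))))))
normal form: (u (f (s (s (t (r))))))

size = 6


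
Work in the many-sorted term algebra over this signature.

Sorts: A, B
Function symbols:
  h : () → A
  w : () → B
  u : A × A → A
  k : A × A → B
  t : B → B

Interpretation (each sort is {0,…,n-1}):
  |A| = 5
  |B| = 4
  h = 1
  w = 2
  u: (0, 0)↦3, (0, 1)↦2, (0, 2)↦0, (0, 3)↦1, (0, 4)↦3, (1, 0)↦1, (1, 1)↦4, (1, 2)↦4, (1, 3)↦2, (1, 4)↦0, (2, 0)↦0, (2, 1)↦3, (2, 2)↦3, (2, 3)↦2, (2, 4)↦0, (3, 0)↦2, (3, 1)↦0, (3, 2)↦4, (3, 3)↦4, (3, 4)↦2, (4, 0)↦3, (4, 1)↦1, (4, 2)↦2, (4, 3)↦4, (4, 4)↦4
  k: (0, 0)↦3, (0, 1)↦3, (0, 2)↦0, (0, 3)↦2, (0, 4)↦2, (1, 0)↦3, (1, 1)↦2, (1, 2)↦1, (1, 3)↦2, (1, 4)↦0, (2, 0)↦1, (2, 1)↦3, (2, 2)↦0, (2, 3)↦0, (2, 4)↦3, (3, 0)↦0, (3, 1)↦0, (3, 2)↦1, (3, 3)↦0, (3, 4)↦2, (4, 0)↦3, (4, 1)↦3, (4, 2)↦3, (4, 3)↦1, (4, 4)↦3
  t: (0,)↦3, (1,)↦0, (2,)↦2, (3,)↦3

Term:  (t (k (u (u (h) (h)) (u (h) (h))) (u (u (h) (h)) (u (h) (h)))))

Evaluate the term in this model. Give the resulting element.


  h = 1
  h = 1
  (u (h) (h)) = u(1, 1) = 4
  h = 1
  h = 1
  (u (h) (h)) = u(1, 1) = 4
  (u (u (h) (h)) (u (h) (h))) = u(4, 4) = 4
  h = 1
  h = 1
  (u (h) (h)) = u(1, 1) = 4
  h = 1
  h = 1
  (u (h) (h)) = u(1, 1) = 4
  (u (u (h) (h)) (u (h) (h))) = u(4, 4) = 4
  (k (u (u (h) (h)) (u (h) (h))) (u (u (h) (h)) (u (h) (h)))) = k(4, 4) = 3
  (t (k (u (u (h) (h)) (u (h) (h))) (u (u (h) (h)) (u (h) (h))))) = t(3,) = 3

value = 3


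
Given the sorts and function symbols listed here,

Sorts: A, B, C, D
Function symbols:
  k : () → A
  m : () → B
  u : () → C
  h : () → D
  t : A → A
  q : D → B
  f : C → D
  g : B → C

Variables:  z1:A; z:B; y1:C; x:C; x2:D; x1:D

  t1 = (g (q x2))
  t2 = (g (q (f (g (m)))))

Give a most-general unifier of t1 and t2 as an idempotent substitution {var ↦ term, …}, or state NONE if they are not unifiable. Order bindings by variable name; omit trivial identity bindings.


{x2 ↦ (f (g (m)))}


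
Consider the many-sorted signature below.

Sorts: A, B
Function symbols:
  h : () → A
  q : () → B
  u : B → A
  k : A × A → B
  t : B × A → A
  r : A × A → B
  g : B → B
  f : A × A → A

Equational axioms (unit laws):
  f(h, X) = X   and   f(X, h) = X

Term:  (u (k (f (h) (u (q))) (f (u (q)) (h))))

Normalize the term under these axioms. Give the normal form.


normal form = (u (k (u (q)) (u (q))))

1. (u (k (f (h) (u (q))) (f (u (q)) (h))))  →  (u (k (u (q)) (f (u (q)) (h))))
2. (u (k (u (q)) (f (u (q)) (h))))  →  (u (k (u (q)) (u (q))))


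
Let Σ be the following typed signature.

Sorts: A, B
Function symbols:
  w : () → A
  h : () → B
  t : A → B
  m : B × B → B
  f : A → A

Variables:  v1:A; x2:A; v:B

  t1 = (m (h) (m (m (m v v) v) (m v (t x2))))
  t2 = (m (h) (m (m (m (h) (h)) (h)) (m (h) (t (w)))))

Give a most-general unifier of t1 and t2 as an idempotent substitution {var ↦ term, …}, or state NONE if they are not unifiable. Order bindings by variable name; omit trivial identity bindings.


{v ↦ (h), x2 ↦ (w)}


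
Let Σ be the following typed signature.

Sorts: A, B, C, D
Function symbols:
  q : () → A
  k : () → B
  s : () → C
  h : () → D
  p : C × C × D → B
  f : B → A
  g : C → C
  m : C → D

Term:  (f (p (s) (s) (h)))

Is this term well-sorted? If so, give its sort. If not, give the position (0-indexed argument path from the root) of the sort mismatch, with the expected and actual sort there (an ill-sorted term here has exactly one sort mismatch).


    (s) : C
    (s) : C
    (h) : D
  (p (s) (s) (h)) : B
(f (p (s) (s) (h))) : A

well-sorted; sort = A
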